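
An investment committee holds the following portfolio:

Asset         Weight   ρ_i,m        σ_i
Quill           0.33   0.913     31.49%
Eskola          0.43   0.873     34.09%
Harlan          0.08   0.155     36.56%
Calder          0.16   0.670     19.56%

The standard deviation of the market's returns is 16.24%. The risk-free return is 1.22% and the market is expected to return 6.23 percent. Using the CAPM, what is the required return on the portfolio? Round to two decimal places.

β_Quill = 0.913 × 31.49% / 16.24% = 1.7703
β_Eskola = 0.873 × 34.09% / 16.24% = 1.8325
β_Harlan = 0.155 × 36.56% / 16.24% = 0.3489
β_Calder = 0.670 × 19.56% / 16.24% = 0.8070
β_P = Σ w_i β_i = 0.33×1.7703 + 0.43×1.8325 + 0.08×0.3489 + 0.16×0.8070 = 1.5292
MRP = 6.23% − 1.22% = 5.01%
E(R_P) = R_f + β_P × MRP = 1.22% + 1.5292 × 5.01% = 8.88%

8.88%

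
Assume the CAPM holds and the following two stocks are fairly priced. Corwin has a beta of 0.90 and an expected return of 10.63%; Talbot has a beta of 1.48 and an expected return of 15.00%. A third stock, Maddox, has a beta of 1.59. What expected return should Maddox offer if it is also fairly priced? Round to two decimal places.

15.83%

MRP (SML slope) = (15.00% − 10.63%) / (1.48 − 0.90) = 4.37% / 0.58 = 7.5345%
R_f (intercept) = 10.63% − 0.90 × 7.5345% = 3.8490%
E(R_Maddox) = R_f + β × MRP = 3.8490% + 1.59 × 7.5345% = 15.83%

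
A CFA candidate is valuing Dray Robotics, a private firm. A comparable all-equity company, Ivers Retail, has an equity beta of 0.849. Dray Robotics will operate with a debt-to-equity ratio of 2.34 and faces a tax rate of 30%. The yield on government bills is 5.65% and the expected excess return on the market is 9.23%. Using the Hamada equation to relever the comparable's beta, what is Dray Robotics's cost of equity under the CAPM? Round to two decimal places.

26.32%

β_L = β_U × [1 + (1 − t)(D/E)] = 0.849 × [1 + (1 − 0.30) × 2.34]
    = 0.849 × [1 + 0.70 × 2.34] = 0.849 × 2.6380 = 2.2397
E(R) = R_f + β_L × MRP = 5.65% + 2.2397 × 9.23% = 26.32%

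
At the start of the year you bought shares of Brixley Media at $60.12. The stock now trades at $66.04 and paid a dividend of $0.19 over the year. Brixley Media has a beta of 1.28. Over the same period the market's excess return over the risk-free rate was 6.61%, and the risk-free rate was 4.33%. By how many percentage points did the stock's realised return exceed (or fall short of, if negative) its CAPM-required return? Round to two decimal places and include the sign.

Realised HPR = (P1 + D1 − P0) / P0 = (66.04 + 0.19 − 60.12) / 60.12 = 6.11 / 60.12 = 10.1630%
CAPM required = R_f + β·MRP = 4.33% + 1.28 × 6.61% = 12.7908%
α = realised − required = 10.1630% − 12.7908% = -2.63%

-2.63%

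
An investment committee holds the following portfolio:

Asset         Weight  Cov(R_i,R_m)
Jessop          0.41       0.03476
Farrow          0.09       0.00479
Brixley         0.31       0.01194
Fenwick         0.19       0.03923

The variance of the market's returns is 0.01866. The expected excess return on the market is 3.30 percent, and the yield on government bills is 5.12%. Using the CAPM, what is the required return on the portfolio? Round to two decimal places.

9.69%

β_Jessop = 0.03476 / 0.01866 = 1.8628
β_Farrow = 0.00479 / 0.01866 = 0.2567
β_Brixley = 0.01194 / 0.01866 = 0.6399
β_Fenwick = 0.03923 / 0.01866 = 2.1024
β_P = Σ w_i β_i = 0.41×1.8628 + 0.09×0.2567 + 0.31×0.6399 + 0.19×2.1024 = 1.3847
E(R_P) = R_f + β_P × MRP = 5.12% + 1.3847 × 3.30% = 9.69%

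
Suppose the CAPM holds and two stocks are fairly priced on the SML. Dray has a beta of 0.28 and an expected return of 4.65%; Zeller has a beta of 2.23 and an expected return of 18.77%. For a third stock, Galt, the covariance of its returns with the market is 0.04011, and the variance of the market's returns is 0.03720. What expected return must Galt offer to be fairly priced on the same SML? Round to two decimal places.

10.43%

MRP = (18.77% − 4.65%) / (2.23 − 0.28) = 7.2410%
R_f = 4.65% − 0.28 × 7.2410% = 2.6225%
β_Galt = Cov / Var(R_m) = 0.04011 / 0.03720 = 1.0782
E(R_Galt) = R_f + β × MRP = 2.6225% + 1.0782 × 7.2410% = 10.43%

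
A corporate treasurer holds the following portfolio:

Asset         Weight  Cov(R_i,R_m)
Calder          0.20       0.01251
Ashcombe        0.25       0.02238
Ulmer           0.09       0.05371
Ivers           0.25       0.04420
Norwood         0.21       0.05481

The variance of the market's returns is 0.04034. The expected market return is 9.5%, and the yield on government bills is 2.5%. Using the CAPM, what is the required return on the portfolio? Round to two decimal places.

β_Calder = 0.01251 / 0.04034 = 0.3101
β_Ashcombe = 0.02238 / 0.04034 = 0.5548
β_Ulmer = 0.05371 / 0.04034 = 1.3314
β_Ivers = 0.04420 / 0.04034 = 1.0957
β_Norwood = 0.05481 / 0.04034 = 1.3587
β_P = Σ w_i β_i = 0.20×0.3101 + 0.25×0.5548 + 0.09×1.3314 + 0.25×1.0957 + 0.21×1.3587 = 0.8798
MRP = 9.5% − 2.5% = 7.00%
E(R_P) = R_f + β_P × MRP = 2.5% + 0.8798 × 7.0% = 8.66%

8.66%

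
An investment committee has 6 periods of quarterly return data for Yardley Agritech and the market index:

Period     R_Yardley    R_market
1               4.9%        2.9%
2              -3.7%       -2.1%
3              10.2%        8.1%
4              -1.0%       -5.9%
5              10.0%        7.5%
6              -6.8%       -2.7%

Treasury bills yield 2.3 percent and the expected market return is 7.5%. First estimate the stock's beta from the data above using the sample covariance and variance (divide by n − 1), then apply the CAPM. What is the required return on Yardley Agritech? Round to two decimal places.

8.11%

Mean R_i = (4.9 − 3.7 + 10.2 − 1.0 + 10.0 − 6.8) / 6 = 2.2667%
Mean R_m = (2.9 − 2.1 + 8.1 − 5.9 + 7.5 − 2.7) / 6 = 1.3000%
Σ(R_i − R̄_i)(R_m − R̄_m) = 186.1800  ⇒  Cov = 186.1800 / 5 = 37.2360
Σ(R_m − R̄_m)² = 166.6400  ⇒  Var(R_m) = 166.6400 / 5 = 33.3280
β = Cov / Var(R_m) = 37.2360 / 33.3280 = 1.1173
MRP = 7.5% − 2.3% = 5.20%
E(R) = R_f + β × MRP = 2.3% + 1.1173 × 5.2% = 8.11%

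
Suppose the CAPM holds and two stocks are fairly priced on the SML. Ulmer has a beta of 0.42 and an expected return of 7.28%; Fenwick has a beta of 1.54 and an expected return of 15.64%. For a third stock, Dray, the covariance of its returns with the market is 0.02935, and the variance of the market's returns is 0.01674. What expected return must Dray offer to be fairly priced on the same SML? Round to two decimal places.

17.23%

MRP = (15.64% − 7.28%) / (1.54 − 0.42) = 7.4643%
R_f = 7.28% − 0.42 × 7.4643% = 4.1450%
β_Dray = Cov / Var(R_m) = 0.02935 / 0.01674 = 1.7533
E(R_Dray) = R_f + β × MRP = 4.1450% + 1.7533 × 7.4643% = 17.23%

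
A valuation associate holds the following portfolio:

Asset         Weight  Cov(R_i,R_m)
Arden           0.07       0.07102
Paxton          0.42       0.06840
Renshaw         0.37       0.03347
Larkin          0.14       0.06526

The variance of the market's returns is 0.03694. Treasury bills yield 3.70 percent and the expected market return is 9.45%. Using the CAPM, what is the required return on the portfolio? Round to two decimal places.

β_Arden = 0.07102 / 0.03694 = 1.9226
β_Paxton = 0.06840 / 0.03694 = 1.8517
β_Renshaw = 0.03347 / 0.03694 = 0.9061
β_Larkin = 0.06526 / 0.03694 = 1.7666
β_P = Σ w_i β_i = 0.07×1.9226 + 0.42×1.8517 + 0.37×0.9061 + 0.14×1.7666 = 1.4949
MRP = 9.45% − 3.70% = 5.75%
E(R_P) = R_f + β_P × MRP = 3.70% + 1.4949 × 5.75% = 12.30%

12.30%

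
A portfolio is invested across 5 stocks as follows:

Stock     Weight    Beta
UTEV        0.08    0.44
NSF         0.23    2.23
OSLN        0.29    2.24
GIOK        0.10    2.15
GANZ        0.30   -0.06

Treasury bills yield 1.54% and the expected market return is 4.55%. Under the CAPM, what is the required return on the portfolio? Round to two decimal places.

5.74%

β_P = Σ w_i β_i = 0.08×0.44 + 0.23×2.23 + 0.29×2.24 + 0.10×2.15 + 0.30×-0.06 = 1.3947
MRP = 4.55% − 1.54% = 3.01%
E(R_P) = R_f + β_P × MRP = 1.54% + 1.3947 × 3.01% = 5.74%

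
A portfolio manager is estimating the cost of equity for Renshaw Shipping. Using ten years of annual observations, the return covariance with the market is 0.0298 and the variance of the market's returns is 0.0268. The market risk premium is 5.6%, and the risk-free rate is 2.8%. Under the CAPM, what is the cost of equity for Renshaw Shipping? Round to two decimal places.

9.03%

β = Cov(R_i, R_m) / Var(R_m) = 0.0298 / 0.0268 = 1.1119
E(R) = R_f + β × MRP = 2.8% + 1.1119 × 5.6% = 9.03%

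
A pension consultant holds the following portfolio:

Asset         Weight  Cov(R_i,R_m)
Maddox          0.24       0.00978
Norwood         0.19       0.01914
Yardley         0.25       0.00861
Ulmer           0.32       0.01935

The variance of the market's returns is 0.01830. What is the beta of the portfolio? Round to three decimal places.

0.783

β_Maddox = 0.00978 / 0.01830 = 0.5344
β_Norwood = 0.01914 / 0.01830 = 1.0459
β_Yardley = 0.00861 / 0.01830 = 0.4705
β_Ulmer = 0.01935 / 0.01830 = 1.0574
β_P = Σ w_i β_i = 0.24×0.5344 + 0.19×1.0459 + 0.25×0.4705 + 0.32×1.0574 = 0.7830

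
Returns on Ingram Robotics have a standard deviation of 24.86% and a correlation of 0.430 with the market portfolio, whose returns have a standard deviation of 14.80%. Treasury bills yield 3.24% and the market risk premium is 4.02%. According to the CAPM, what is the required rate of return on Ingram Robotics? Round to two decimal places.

6.14%

β = ρ × σ_i / σ_m = 0.430 × 24.86% / 14.80% = 0.7223
E(R) = 3.24% + 0.7223 × 4.02% = 6.14%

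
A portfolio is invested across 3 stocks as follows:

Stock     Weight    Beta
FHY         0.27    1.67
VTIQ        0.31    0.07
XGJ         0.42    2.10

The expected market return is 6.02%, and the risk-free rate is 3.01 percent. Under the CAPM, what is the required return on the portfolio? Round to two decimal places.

7.09%

β_P = Σ w_i β_i = 0.27×1.67 + 0.31×0.07 + 0.42×2.10 = 1.3546
MRP = 6.02% − 3.01% = 3.01%
E(R_P) = R_f + β_P × MRP = 3.01% + 1.3546 × 3.01% = 7.09%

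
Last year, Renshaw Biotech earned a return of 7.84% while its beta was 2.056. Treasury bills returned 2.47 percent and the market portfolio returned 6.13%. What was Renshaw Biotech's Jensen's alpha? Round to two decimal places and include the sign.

-2.15%

Market excess return = 6.13% − 2.47% = 3.66%
CAPM benchmark = R_f + β(R_m − R_f) = 2.47% + 2.056 × 3.66% = 9.99496%
α = actual − benchmark = 7.84% − 9.99496% = -2.15%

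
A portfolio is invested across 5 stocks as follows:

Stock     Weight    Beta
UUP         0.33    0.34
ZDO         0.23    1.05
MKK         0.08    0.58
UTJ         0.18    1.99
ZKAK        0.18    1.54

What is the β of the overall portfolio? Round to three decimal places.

1.036

β_P = Σ w_i β_i = 0.33×0.34 + 0.23×1.05 + 0.08×0.58 + 0.18×1.99 + 0.18×1.54 = 1.0355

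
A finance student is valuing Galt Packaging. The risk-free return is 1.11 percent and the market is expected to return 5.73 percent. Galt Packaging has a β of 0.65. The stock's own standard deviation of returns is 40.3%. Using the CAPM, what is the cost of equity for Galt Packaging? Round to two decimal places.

Market risk premium = E(R_m) − R_f = 5.73% − 1.11% = 4.62%
E(R) = R_f + β × MRP = 1.11% + 0.65 × 4.62% = 4.11%

4.11%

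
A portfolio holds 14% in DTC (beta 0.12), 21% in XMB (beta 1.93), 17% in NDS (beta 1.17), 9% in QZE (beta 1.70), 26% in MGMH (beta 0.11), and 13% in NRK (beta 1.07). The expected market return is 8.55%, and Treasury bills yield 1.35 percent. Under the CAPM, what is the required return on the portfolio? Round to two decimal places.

β_P = Σ w_i β_i = 0.14×0.12 + 0.21×1.93 + 0.17×1.17 + 0.09×1.70 + 0.26×0.11 + 0.13×1.07 = 0.9417
MRP = 8.55% − 1.35% = 7.20%
E(R_P) = R_f + β_P × MRP = 1.35% + 0.9417 × 7.20% = 8.13%

8.13%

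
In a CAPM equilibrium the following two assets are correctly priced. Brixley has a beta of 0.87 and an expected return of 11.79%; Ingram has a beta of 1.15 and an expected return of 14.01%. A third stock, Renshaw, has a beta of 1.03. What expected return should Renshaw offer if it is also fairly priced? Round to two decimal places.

MRP (SML slope) = (14.01% − 11.79%) / (1.15 − 0.87) = 2.22% / 0.28 = 7.9286%
R_f (intercept) = 11.79% − 0.87 × 7.9286% = 4.8921%
E(R_Renshaw) = R_f + β × MRP = 4.8921% + 1.03 × 7.9286% = 13.06%

13.06%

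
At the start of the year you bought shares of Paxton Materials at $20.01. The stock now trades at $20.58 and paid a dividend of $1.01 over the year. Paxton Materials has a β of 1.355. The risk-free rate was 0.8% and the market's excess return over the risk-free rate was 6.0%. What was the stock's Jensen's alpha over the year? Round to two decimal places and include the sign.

Realised HPR = (P1 + D1 − P0) / P0 = (20.58 + 1.01 − 20.01) / 20.01 = 1.58 / 20.01 = 7.8961%
CAPM required = R_f + β·MRP = 0.8% + 1.355 × 6.0% = 8.9300%
α = realised − required = 7.8961% − 8.9300% = -1.03%

-1.03%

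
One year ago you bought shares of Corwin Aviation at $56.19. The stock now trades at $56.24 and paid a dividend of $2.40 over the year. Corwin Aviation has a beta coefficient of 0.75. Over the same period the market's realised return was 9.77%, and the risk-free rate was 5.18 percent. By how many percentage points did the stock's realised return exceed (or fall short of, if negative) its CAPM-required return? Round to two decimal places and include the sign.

Realised HPR = (P1 + D1 − P0) / P0 = (56.24 + 2.40 − 56.19) / 56.19 = 2.45 / 56.19 = 4.3602%
MRP = 9.77% − 5.18% = 4.59%
CAPM required = R_f + β·MRP = 5.18% + 0.75 × 4.59% = 8.6225%
α = realised − required = 4.3602% − 8.6225% = -4.26%

-4.26%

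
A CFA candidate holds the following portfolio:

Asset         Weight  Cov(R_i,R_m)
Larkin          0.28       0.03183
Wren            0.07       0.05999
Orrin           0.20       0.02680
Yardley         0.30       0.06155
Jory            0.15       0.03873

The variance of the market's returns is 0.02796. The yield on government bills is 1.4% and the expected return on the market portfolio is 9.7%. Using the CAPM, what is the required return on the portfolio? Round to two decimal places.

14.09%

β_Larkin = 0.03183 / 0.02796 = 1.1384
β_Wren = 0.05999 / 0.02796 = 2.1456
β_Orrin = 0.02680 / 0.02796 = 0.9585
β_Yardley = 0.06155 / 0.02796 = 2.2014
β_Jory = 0.03873 / 0.02796 = 1.3852
β_P = Σ w_i β_i = 0.28×1.1384 + 0.07×2.1456 + 0.20×0.9585 + 0.30×2.2014 + 0.15×1.3852 = 1.5288
MRP = 9.7% − 1.4% = 8.30%
E(R_P) = R_f + β_P × MRP = 1.4% + 1.5288 × 8.3% = 14.09%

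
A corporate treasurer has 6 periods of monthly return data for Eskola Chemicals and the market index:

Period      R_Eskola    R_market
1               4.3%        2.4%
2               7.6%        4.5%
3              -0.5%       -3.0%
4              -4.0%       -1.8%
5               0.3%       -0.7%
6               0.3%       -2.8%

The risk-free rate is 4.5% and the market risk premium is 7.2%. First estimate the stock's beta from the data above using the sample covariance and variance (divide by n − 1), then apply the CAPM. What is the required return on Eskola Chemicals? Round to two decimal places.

Mean R_i = (4.3 + 7.6 − 0.5 − 4.0 + 0.3 + 0.3) / 6 = 1.3333%
Mean R_m = (2.4 + 4.5 − 3.0 − 1.8 − 0.7 − 2.8) / 6 = -0.2333%
Σ(R_i − R̄_i)(R_m − R̄_m) = 54.0367  ⇒  Cov = 54.0367 / 5 = 10.8073
Σ(R_m − R̄_m)² = 46.2533  ⇒  Var(R_m) = 46.2533 / 5 = 9.2507
β = Cov / Var(R_m) = 10.8073 / 9.2507 = 1.1683
E(R) = R_f + β × MRP = 4.5% + 1.1683 × 7.2% = 12.91%

12.91%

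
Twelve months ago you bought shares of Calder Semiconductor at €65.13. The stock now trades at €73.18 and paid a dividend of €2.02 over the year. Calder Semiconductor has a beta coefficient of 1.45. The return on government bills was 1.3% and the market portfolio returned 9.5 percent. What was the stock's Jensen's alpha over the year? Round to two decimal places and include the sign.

Realised HPR = (P1 + D1 − P0) / P0 = (73.18 + 2.02 − 65.13) / 65.13 = 10.07 / 65.13 = 15.4614%
MRP = 9.5% − 1.3% = 8.20%
CAPM required = R_f + β·MRP = 1.3% + 1.45 × 8.2% = 13.1900%
α = realised − required = 15.4614% − 13.1900% = +2.27%

+2.27%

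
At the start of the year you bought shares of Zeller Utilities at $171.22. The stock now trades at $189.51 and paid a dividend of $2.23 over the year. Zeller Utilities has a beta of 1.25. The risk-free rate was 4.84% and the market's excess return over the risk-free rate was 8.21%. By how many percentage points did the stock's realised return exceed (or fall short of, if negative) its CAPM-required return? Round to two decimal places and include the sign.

-3.12%

Realised HPR = (P1 + D1 − P0) / P0 = (189.51 + 2.23 − 171.22) / 171.22 = 20.52 / 171.22 = 11.9846%
CAPM required = R_f + β·MRP = 4.84% + 1.25 × 8.21% = 15.1025%
α = realised − required = 11.9846% − 15.1025% = -3.12%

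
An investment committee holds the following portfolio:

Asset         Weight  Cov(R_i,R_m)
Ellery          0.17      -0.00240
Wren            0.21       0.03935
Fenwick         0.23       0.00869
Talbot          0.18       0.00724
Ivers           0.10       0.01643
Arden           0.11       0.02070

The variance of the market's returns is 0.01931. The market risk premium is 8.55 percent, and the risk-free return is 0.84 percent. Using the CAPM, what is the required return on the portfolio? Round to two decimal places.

7.52%

β_Ellery = -0.00240 / 0.01931 = -0.1243
β_Wren = 0.03935 / 0.01931 = 2.0378
β_Fenwick = 0.00869 / 0.01931 = 0.4500
β_Talbot = 0.00724 / 0.01931 = 0.3749
β_Ivers = 0.01643 / 0.01931 = 0.8509
β_Arden = 0.02070 / 0.01931 = 1.0720
β_P = Σ w_i β_i = 0.17×-0.1243 + 0.21×2.0378 + 0.23×0.4500 + 0.18×0.3749 + 0.10×0.8509 + 0.11×1.0720 = 0.7808
E(R_P) = R_f + β_P × MRP = 0.84% + 0.7808 × 8.55% = 7.52%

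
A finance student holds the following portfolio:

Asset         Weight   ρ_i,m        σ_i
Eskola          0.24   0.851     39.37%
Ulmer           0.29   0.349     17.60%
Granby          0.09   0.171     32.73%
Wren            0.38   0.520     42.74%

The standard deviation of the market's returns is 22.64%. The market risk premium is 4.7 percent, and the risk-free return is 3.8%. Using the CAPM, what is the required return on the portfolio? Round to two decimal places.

7.70%

β_Eskola = 0.851 × 39.37% / 22.64% = 1.4799
β_Ulmer = 0.349 × 17.60% / 22.64% = 0.2713
β_Granby = 0.171 × 32.73% / 22.64% = 0.2472
β_Wren = 0.520 × 42.74% / 22.64% = 0.9817
β_P = Σ w_i β_i = 0.24×1.4799 + 0.29×0.2713 + 0.09×0.2472 + 0.38×0.9817 = 0.8291
E(R_P) = R_f + β_P × MRP = 3.8% + 0.8291 × 4.7% = 7.70%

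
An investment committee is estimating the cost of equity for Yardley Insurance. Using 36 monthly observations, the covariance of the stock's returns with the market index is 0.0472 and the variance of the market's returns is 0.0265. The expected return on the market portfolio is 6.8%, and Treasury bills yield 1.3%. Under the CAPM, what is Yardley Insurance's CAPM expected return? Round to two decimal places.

11.10%

β = Cov(R_i, R_m) / Var(R_m) = 0.0472 / 0.0265 = 1.7811
MRP = 6.8% − 1.3% = 5.50%
E(R) = R_f + β × MRP = 1.3% + 1.7811 × 5.5% = 11.10%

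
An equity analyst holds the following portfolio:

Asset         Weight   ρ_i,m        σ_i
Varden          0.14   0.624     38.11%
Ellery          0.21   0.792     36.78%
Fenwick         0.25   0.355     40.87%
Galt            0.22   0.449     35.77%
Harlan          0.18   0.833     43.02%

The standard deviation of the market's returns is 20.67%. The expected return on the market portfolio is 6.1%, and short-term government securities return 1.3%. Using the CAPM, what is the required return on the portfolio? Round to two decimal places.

6.65%

β_Varden = 0.624 × 38.11% / 20.67% = 1.1505
β_Ellery = 0.792 × 36.78% / 20.67% = 1.4093
β_Fenwick = 0.355 × 40.87% / 20.67% = 0.7019
β_Galt = 0.449 × 35.77% / 20.67% = 0.7770
β_Harlan = 0.833 × 43.02% / 20.67% = 1.7337
β_P = Σ w_i β_i = 0.14×1.1505 + 0.21×1.4093 + 0.25×0.7019 + 0.22×0.7770 + 0.18×1.7337 = 1.1155
MRP = 6.1% − 1.3% = 4.80%
E(R_P) = R_f + β_P × MRP = 1.3% + 1.1155 × 4.8% = 6.65%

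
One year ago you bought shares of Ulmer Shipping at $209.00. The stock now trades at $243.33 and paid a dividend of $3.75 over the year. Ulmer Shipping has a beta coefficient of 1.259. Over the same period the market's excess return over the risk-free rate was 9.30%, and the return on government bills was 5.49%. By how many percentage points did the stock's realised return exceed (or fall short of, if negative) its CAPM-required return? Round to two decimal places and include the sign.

+1.02%

Realised HPR = (P1 + D1 − P0) / P0 = (243.33 + 3.75 − 209.00) / 209.00 = 38.08 / 209.00 = 18.2201%
CAPM required = R_f + β·MRP = 5.49% + 1.259 × 9.30% = 17.19870%
α = realised − required = 18.2201% − 17.19870% = +1.02%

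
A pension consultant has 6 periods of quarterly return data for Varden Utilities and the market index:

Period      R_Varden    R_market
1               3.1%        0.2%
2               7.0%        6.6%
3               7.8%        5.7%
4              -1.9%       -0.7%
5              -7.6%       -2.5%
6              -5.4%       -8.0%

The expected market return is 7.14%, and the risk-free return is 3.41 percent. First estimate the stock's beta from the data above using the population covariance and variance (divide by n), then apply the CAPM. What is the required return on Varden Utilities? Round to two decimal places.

Mean R_i = (3.1 + 7.0 + 7.8 − 1.9 − 7.6 − 5.4) / 6 = 0.5000%
Mean R_m = (0.2 + 6.6 + 5.7 − 0.7 − 2.5 − 8.0) / 6 = 0.2167%
Σ(R_i − R̄_i)(R_m − R̄_m) = 154.1600  ⇒  Cov = 154.1600 / 6 = 25.6933
Σ(R_m − R̄_m)² = 146.5483  ⇒  Var(R_m) = 146.5483 / 6 = 24.4247
β = Cov / Var(R_m) = 25.6933 / 24.4247 = 1.0519
MRP = 7.14% − 3.41% = 3.73%
E(R) = R_f + β × MRP = 3.41% + 1.0519 × 3.73% = 7.33%

7.33%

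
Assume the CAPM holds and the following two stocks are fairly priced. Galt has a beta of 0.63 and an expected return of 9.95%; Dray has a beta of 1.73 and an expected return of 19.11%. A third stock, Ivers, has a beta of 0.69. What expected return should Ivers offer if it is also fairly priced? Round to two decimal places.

MRP (SML slope) = (19.11% − 9.95%) / (1.73 − 0.63) = 9.16% / 1.10 = 8.3273%
R_f (intercept) = 9.95% − 0.63 × 8.3273% = 4.7038%
E(R_Ivers) = R_f + β × MRP = 4.7038% + 0.69 × 8.3273% = 10.45%

10.45%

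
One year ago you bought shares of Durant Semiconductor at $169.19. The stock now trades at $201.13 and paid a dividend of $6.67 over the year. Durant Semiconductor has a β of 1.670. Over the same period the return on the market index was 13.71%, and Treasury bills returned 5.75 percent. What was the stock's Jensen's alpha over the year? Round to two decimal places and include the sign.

+3.78%

Realised HPR = (P1 + D1 − P0) / P0 = (201.13 + 6.67 − 169.19) / 169.19 = 38.61 / 169.19 = 22.8205%
MRP = 13.71% − 5.75% = 7.96%
CAPM required = R_f + β·MRP = 5.75% + 1.670 × 7.96% = 19.04320%
α = realised − required = 22.8205% − 19.04320% = +3.78%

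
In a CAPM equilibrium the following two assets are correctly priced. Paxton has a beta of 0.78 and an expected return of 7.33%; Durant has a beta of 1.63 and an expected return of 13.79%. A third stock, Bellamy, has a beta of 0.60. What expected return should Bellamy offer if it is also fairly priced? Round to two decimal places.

MRP (SML slope) = (13.79% − 7.33%) / (1.63 − 0.78) = 6.46% / 0.85 = 7.6000%
R_f (intercept) = 7.33% − 0.78 × 7.6000% = 1.4020%
E(R_Bellamy) = R_f + β × MRP = 1.4020% + 0.60 × 7.6000% = 5.96%

5.96%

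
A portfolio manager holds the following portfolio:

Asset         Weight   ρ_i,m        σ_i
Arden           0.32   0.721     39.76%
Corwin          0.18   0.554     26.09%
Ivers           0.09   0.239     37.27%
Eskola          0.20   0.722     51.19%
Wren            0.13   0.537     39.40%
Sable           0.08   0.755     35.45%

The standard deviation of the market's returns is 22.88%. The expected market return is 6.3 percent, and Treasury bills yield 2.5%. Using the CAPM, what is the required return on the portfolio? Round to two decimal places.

6.63%

β_Arden = 0.721 × 39.76% / 22.88% = 1.2529
β_Corwin = 0.554 × 26.09% / 22.88% = 0.6317
β_Ivers = 0.239 × 37.27% / 22.88% = 0.3893
β_Eskola = 0.722 × 51.19% / 22.88% = 1.6153
β_Wren = 0.537 × 39.40% / 22.88% = 0.9247
β_Sable = 0.755 × 35.45% / 22.88% = 1.1698
β_P = Σ w_i β_i = 0.32×1.2529 + 0.18×0.6317 + 0.09×0.3893 + 0.20×1.6153 + 0.13×0.9247 + 0.08×1.1698 = 1.0865
MRP = 6.3% − 2.5% = 3.80%
E(R_P) = R_f + β_P × MRP = 2.5% + 1.0865 × 3.8% = 6.63%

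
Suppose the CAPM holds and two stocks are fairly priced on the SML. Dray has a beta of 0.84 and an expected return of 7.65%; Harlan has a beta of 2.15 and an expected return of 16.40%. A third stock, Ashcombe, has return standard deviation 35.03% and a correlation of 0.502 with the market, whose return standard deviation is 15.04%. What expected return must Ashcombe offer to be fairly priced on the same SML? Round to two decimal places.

9.85%

MRP = (16.40% − 7.65%) / (2.15 − 0.84) = 6.6794%
R_f = 7.65% − 0.84 × 6.6794% = 2.0393%
β_Ashcombe = ρ·σ_i/σ_m = 0.502 × 35.03 / 15.04 = 1.1692
E(R_Ashcombe) = R_f + β × MRP = 2.0393% + 1.1692 × 6.6794% = 9.85%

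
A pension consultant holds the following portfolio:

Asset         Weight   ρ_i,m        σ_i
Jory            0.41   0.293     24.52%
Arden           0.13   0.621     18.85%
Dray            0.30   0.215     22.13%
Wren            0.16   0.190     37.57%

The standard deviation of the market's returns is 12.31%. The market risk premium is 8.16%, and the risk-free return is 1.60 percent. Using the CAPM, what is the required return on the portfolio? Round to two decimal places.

6.26%

β_Jory = 0.293 × 24.52% / 12.31% = 0.5836
β_Arden = 0.621 × 18.85% / 12.31% = 0.9509
β_Dray = 0.215 × 22.13% / 12.31% = 0.3865
β_Wren = 0.190 × 37.57% / 12.31% = 0.5799
β_P = Σ w_i β_i = 0.41×0.5836 + 0.13×0.9509 + 0.30×0.3865 + 0.16×0.5799 = 0.5716
E(R_P) = R_f + β_P × MRP = 1.60% + 0.5716 × 8.16% = 6.26%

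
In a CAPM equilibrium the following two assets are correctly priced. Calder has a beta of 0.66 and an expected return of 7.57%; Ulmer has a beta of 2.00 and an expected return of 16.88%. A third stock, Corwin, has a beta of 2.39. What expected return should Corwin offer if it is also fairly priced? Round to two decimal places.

19.59%

MRP (SML slope) = (16.88% − 7.57%) / (2.00 − 0.66) = 9.31% / 1.34 = 6.9478%
R_f (intercept) = 7.57% − 0.66 × 6.9478% = 2.9845%
E(R_Corwin) = R_f + β × MRP = 2.9845% + 2.39 × 6.9478% = 19.59%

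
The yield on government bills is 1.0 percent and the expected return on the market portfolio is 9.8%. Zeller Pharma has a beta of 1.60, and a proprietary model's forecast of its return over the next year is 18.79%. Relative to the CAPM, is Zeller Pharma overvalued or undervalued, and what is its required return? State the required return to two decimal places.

MRP = 9.8% − 1.0% = 8.80%
Required return = R_f + β·MRP = 1.0% + 1.60 × 8.8% = 15.08%
Forecast 18.79% > required 15.08% → the stock plots above the SML → undervalued.

Undervalued; required return 15.08%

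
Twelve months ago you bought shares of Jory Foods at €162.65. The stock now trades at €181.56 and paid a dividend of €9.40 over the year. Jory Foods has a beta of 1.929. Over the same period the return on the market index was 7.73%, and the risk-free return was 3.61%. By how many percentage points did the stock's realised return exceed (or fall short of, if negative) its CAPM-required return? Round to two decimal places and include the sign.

+5.85%

Realised HPR = (P1 + D1 − P0) / P0 = (181.56 + 9.40 − 162.65) / 162.65 = 28.31 / 162.65 = 17.4055%
MRP = 7.73% − 3.61% = 4.12%
CAPM required = R_f + β·MRP = 3.61% + 1.929 × 4.12% = 11.55748%
α = realised − required = 17.4055% − 11.55748% = +5.85%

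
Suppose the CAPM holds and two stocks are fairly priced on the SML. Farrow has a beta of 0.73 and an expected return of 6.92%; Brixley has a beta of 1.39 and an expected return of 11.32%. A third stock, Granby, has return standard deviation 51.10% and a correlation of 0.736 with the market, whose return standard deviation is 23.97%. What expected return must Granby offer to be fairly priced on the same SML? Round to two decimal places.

12.51%

MRP = (11.32% − 6.92%) / (1.39 − 0.73) = 6.6667%
R_f = 6.92% − 0.73 × 6.6667% = 2.0533%
β_Granby = ρ·σ_i/σ_m = 0.736 × 51.10 / 23.97 = 1.5690
E(R_Granby) = R_f + β × MRP = 2.0533% + 1.5690 × 6.6667% = 12.51%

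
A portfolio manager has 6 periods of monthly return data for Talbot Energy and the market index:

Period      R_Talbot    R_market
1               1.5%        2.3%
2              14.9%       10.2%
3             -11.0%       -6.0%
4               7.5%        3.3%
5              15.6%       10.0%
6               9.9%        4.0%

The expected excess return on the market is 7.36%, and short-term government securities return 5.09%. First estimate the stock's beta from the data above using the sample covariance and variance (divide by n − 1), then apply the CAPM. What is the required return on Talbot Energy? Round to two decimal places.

Mean R_i = (1.5 + 14.9 − 11.0 + 7.5 + 15.6 + 9.9) / 6 = 6.4000%
Mean R_m = (2.3 + 10.2 − 6.0 + 3.3 + 10.0 + 4.0) / 6 = 3.9667%
Σ(R_i − R̄_i)(R_m − R̄_m) = 289.4600  ⇒  Cov = 289.4600 / 5 = 57.8920
Σ(R_m − R̄_m)² = 177.8133  ⇒  Var(R_m) = 177.8133 / 5 = 35.5627
β = Cov / Var(R_m) = 57.8920 / 35.5627 = 1.6279
E(R) = R_f + β × MRP = 5.09% + 1.6279 × 7.36% = 17.07%

17.07%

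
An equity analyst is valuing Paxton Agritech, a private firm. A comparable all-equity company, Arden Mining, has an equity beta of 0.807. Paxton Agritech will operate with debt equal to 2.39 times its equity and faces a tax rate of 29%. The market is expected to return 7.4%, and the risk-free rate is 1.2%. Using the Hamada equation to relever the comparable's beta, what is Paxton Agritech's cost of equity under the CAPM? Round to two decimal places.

14.69%

β_L = β_U × [1 + (1 − t)(D/E)] = 0.807 × [1 + (1 − 0.29) × 2.39]
    = 0.807 × [1 + 0.71 × 2.39] = 0.807 × 2.6969 = 2.1764
MRP = 7.4% − 1.2% = 6.20%
E(R) = R_f + β_L × MRP = 1.2% + 2.1764 × 6.2% = 14.69%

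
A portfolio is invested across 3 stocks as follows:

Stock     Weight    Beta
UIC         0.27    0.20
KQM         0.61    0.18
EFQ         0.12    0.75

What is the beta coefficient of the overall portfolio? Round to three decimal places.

β_P = Σ w_i β_i = 0.27×0.20 + 0.61×0.18 + 0.12×0.75 = 0.2538

0.254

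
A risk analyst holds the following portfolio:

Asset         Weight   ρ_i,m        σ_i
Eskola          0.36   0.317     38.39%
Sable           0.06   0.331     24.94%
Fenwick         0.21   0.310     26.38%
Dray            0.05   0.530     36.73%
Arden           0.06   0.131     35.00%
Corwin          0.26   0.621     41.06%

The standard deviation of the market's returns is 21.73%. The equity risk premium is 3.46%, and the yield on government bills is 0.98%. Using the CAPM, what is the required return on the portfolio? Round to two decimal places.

β_Eskola = 0.317 × 38.39% / 21.73% = 0.5600
β_Sable = 0.331 × 24.94% / 21.73% = 0.3799
β_Fenwick = 0.310 × 26.38% / 21.73% = 0.3763
β_Dray = 0.530 × 36.73% / 21.73% = 0.8959
β_Arden = 0.131 × 35.00% / 21.73% = 0.2110
β_Corwin = 0.621 × 41.06% / 21.73% = 1.1734
β_P = Σ w_i β_i = 0.36×0.5600 + 0.06×0.3799 + 0.21×0.3763 + 0.05×0.8959 + 0.06×0.2110 + 0.26×1.1734 = 0.6660
E(R_P) = R_f + β_P × MRP = 0.98% + 0.6660 × 3.46% = 3.28%

3.28%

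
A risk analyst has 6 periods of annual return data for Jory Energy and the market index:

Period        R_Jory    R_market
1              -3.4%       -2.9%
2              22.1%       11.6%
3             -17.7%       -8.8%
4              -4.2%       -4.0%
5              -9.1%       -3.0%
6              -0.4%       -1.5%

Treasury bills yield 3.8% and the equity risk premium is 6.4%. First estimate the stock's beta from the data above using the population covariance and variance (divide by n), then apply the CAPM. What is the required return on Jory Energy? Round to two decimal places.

Mean R_i = (-3.4 + 22.1 − 17.7 − 4.2 − 9.1 − 0.4) / 6 = -2.1167%
Mean R_m = (-2.9 + 11.6 − 8.8 − 4.0 − 3.0 − 1.5) / 6 = -1.4333%
Σ(R_i − R̄_i)(R_m − R̄_m) = 448.4767  ⇒  Cov = 448.4767 / 6 = 74.7461
Σ(R_m − R̄_m)² = 235.3333  ⇒  Var(R_m) = 235.3333 / 6 = 39.2222
β = Cov / Var(R_m) = 74.7461 / 39.2222 = 1.9057
E(R) = R_f + β × MRP = 3.8% + 1.9057 × 6.4% = 16.00%

16.00%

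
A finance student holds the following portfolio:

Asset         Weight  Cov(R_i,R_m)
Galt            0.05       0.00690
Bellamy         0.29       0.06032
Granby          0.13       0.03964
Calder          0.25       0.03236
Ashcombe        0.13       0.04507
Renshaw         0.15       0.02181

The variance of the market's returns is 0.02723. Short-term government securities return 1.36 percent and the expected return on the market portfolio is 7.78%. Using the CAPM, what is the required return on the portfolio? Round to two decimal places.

β_Galt = 0.00690 / 0.02723 = 0.2534
β_Bellamy = 0.06032 / 0.02723 = 2.2152
β_Granby = 0.03964 / 0.02723 = 1.4557
β_Calder = 0.03236 / 0.02723 = 1.1884
β_Ashcombe = 0.04507 / 0.02723 = 1.6552
β_Renshaw = 0.02181 / 0.02723 = 0.8010
β_P = Σ w_i β_i = 0.05×0.2534 + 0.29×2.2152 + 0.13×1.4557 + 0.25×1.1884 + 0.13×1.6552 + 0.15×0.8010 = 1.4767
MRP = 7.78% − 1.36% = 6.42%
E(R_P) = R_f + β_P × MRP = 1.36% + 1.4767 × 6.42% = 10.84%

10.84%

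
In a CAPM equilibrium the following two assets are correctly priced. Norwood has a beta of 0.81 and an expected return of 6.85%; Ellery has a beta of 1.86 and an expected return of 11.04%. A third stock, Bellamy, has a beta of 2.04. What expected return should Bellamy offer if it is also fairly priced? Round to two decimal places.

MRP (SML slope) = (11.04% − 6.85%) / (1.86 − 0.81) = 4.19% / 1.05 = 3.9905%
R_f (intercept) = 6.85% − 0.81 × 3.9905% = 3.6177%
E(R_Bellamy) = R_f + β × MRP = 3.6177% + 2.04 × 3.9905% = 11.76%

11.76%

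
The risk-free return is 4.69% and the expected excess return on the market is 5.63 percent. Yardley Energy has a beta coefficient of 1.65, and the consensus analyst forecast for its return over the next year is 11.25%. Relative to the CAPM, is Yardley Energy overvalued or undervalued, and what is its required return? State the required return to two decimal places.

Required return = R_f + β·MRP = 4.69% + 1.65 × 5.63% = 13.98%
Forecast 11.25% < required 13.98% → the stock plots below the SML → overvalued.

Overvalued; required return 13.98%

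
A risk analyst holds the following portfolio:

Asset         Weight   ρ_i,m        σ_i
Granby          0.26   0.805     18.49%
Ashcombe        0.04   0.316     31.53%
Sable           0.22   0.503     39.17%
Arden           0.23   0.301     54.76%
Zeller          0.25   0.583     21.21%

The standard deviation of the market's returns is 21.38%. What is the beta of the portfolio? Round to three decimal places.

0.724

β_Granby = 0.805 × 18.49% / 21.38% = 0.6962
β_Ashcombe = 0.316 × 31.53% / 21.38% = 0.4660
β_Sable = 0.503 × 39.17% / 21.38% = 0.9215
β_Arden = 0.301 × 54.76% / 21.38% = 0.7709
β_Zeller = 0.583 × 21.21% / 21.38% = 0.5784
β_P = Σ w_i β_i = 0.26×0.6962 + 0.04×0.4660 + 0.22×0.9215 + 0.23×0.7709 + 0.25×0.5784 = 0.7243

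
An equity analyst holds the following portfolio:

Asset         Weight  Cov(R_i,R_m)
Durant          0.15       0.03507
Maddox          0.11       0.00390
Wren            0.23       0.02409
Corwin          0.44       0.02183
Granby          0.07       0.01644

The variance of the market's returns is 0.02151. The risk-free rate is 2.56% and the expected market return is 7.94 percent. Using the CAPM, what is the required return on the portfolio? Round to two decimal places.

β_Durant = 0.03507 / 0.02151 = 1.6304
β_Maddox = 0.00390 / 0.02151 = 0.1813
β_Wren = 0.02409 / 0.02151 = 1.1199
β_Corwin = 0.02183 / 0.02151 = 1.0149
β_Granby = 0.01644 / 0.02151 = 0.7643
β_P = Σ w_i β_i = 0.15×1.6304 + 0.11×0.1813 + 0.23×1.1199 + 0.44×1.0149 + 0.07×0.7643 = 1.0221
MRP = 7.94% − 2.56% = 5.38%
E(R_P) = R_f + β_P × MRP = 2.56% + 1.0221 × 5.38% = 8.06%

8.06%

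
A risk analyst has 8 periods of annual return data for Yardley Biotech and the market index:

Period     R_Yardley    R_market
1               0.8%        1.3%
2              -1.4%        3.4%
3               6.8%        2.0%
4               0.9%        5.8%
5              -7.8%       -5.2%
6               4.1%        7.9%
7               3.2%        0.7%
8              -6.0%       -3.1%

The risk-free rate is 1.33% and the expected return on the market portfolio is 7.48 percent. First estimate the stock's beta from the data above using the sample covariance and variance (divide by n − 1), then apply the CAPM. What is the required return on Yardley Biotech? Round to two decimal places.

Mean R_i = (0.8 − 1.4 + 6.8 + 0.9 − 7.8 + 4.1 + 3.2 − 6.0) / 8 = 0.0750%
Mean R_m = (1.3 + 3.4 + 2.0 + 5.8 − 5.2 + 7.9 + 0.7 − 3.1) / 8 = 1.6000%
Σ(R_i − R̄_i)(R_m − R̄_m) = 107.9300  ⇒  Cov = 107.9300 / 7 = 15.4186
Σ(R_m − R̄_m)² = 129.9600  ⇒  Var(R_m) = 129.9600 / 7 = 18.5657
β = Cov / Var(R_m) = 15.4186 / 18.5657 = 0.8305
MRP = 7.48% − 1.33% = 6.15%
E(R) = R_f + β × MRP = 1.33% + 0.8305 × 6.15% = 6.44%

6.44%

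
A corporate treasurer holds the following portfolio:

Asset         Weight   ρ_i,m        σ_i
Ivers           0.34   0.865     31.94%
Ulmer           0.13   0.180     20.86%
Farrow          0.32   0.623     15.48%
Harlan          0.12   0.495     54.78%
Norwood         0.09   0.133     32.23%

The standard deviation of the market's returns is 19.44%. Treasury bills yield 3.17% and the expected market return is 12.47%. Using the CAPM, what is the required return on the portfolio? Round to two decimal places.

11.11%

β_Ivers = 0.865 × 31.94% / 19.44% = 1.4212
β_Ulmer = 0.180 × 20.86% / 19.44% = 0.1931
β_Farrow = 0.623 × 15.48% / 19.44% = 0.4961
β_Harlan = 0.495 × 54.78% / 19.44% = 1.3949
β_Norwood = 0.133 × 32.23% / 19.44% = 0.2205
β_P = Σ w_i β_i = 0.34×1.4212 + 0.13×0.1931 + 0.32×0.4961 + 0.12×1.3949 + 0.09×0.2205 = 0.8543
MRP = 12.47% − 3.17% = 9.30%
E(R_P) = R_f + β_P × MRP = 3.17% + 0.8543 × 9.30% = 11.11%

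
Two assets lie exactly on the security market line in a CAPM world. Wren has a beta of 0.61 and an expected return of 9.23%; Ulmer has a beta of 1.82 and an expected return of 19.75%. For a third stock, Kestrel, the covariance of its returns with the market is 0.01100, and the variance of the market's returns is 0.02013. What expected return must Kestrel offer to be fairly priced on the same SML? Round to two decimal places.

MRP = (19.75% − 9.23%) / (1.82 − 0.61) = 8.6942%
R_f = 9.23% − 0.61 × 8.6942% = 3.9265%
β_Kestrel = Cov / Var(R_m) = 0.01100 / 0.02013 = 0.5464
E(R_Kestrel) = R_f + β × MRP = 3.9265% + 0.5464 × 8.6942% = 8.68%

8.68%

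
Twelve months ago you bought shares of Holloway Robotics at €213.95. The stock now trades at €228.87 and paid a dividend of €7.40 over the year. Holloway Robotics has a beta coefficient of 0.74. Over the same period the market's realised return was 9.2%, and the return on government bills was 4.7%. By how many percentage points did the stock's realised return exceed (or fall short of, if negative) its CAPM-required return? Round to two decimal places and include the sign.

Realised HPR = (P1 + D1 − P0) / P0 = (228.87 + 7.40 − 213.95) / 213.95 = 22.32 / 213.95 = 10.4323%
MRP = 9.2% − 4.7% = 4.50%
CAPM required = R_f + β·MRP = 4.7% + 0.74 × 4.5% = 8.0300%
α = realised − required = 10.4323% − 8.0300% = +2.40%

+2.40%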